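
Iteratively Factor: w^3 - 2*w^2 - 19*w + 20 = (w - 5)*(w^2 + 3*w - 4) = (w - 5)*(w - 1)*(w + 4)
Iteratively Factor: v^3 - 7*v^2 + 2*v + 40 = (v + 2)*(v^2 - 9*v + 20) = (v - 5)*(v + 2)*(v - 4)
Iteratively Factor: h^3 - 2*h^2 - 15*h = (h + 3)*(h^2 - 5*h) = (h - 5)*(h + 3)*(h)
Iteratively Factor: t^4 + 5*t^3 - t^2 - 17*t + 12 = (t - 1)*(t^3 + 6*t^2 + 5*t - 12) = (t - 1)*(t + 4)*(t^2 + 2*t - 3) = (t - 1)^2*(t + 4)*(t + 3)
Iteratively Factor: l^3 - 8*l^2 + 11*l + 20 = (l - 4)*(l^2 - 4*l - 5) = (l - 4)*(l + 1)*(l - 5)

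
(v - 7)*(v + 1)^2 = v^3 - 5*v^2 - 13*v - 7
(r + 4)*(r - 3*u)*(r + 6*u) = r^3 + 3*r^2*u + 4*r^2 - 18*r*u^2 + 12*r*u - 72*u^2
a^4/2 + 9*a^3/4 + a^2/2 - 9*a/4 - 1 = (a/2 + 1/2)*(a - 1)*(a + 1/2)*(a + 4)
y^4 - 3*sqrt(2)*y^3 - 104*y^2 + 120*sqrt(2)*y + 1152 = (y - 8*sqrt(2))*(y - 3*sqrt(2))*(y + 2*sqrt(2))*(y + 6*sqrt(2))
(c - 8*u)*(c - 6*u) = c^2 - 14*c*u + 48*u^2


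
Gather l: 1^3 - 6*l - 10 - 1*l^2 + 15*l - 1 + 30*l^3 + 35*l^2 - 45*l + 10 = 30*l^3 + 34*l^2 - 36*l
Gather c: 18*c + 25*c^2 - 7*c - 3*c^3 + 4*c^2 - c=-3*c^3 + 29*c^2 + 10*c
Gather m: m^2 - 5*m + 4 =m^2 - 5*m + 4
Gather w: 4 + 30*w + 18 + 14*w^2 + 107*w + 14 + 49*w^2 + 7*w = 63*w^2 + 144*w + 36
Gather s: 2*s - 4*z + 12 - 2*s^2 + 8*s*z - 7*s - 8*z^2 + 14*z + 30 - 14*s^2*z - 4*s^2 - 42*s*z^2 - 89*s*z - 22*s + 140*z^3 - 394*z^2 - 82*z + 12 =s^2*(-14*z - 6) + s*(-42*z^2 - 81*z - 27) + 140*z^3 - 402*z^2 - 72*z + 54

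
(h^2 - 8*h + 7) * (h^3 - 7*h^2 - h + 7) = h^5 - 15*h^4 + 62*h^3 - 34*h^2 - 63*h + 49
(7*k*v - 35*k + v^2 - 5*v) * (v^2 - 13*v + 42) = 7*k*v^3 - 126*k*v^2 + 749*k*v - 1470*k + v^4 - 18*v^3 + 107*v^2 - 210*v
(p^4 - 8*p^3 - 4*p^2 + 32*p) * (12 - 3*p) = -3*p^5 + 36*p^4 - 84*p^3 - 144*p^2 + 384*p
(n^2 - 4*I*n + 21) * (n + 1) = n^3 + n^2 - 4*I*n^2 + 21*n - 4*I*n + 21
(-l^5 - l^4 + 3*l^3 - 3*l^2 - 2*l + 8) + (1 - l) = -l^5 - l^4 + 3*l^3 - 3*l^2 - 3*l + 9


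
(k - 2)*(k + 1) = k^2 - k - 2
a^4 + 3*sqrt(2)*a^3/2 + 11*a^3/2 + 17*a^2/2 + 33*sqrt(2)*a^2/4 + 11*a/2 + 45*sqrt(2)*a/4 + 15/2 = (a + 5/2)*(a + 3)*(a + sqrt(2)/2)*(a + sqrt(2))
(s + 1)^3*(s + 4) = s^4 + 7*s^3 + 15*s^2 + 13*s + 4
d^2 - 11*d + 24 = (d - 8)*(d - 3)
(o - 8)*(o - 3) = o^2 - 11*o + 24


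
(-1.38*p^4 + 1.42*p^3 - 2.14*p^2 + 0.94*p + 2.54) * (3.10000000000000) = -4.278*p^4 + 4.402*p^3 - 6.634*p^2 + 2.914*p + 7.874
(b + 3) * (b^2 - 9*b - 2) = b^3 - 6*b^2 - 29*b - 6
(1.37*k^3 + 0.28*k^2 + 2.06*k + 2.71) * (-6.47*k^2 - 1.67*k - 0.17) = -8.8639*k^5 - 4.0995*k^4 - 14.0287*k^3 - 21.0215*k^2 - 4.8759*k - 0.4607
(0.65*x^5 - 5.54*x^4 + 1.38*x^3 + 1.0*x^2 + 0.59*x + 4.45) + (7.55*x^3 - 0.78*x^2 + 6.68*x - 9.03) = 0.65*x^5 - 5.54*x^4 + 8.93*x^3 + 0.22*x^2 + 7.27*x - 4.58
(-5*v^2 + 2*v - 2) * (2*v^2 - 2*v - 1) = -10*v^4 + 14*v^3 - 3*v^2 + 2*v + 2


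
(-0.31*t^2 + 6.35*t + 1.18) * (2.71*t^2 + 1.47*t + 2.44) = -0.8401*t^4 + 16.7528*t^3 + 11.7759*t^2 + 17.2286*t + 2.8792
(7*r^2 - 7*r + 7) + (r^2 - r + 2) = 8*r^2 - 8*r + 9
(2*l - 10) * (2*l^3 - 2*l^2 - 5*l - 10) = 4*l^4 - 24*l^3 + 10*l^2 + 30*l + 100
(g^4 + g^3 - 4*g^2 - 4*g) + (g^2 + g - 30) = g^4 + g^3 - 3*g^2 - 3*g - 30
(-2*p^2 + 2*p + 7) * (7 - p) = 2*p^3 - 16*p^2 + 7*p + 49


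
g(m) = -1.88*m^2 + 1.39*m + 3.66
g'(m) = 1.39 - 3.76*m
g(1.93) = -0.66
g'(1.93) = -5.87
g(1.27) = 2.39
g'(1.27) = -3.39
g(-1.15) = -0.42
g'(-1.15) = 5.71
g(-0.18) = 3.35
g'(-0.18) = 2.07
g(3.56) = -15.22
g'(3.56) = -12.00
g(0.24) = 3.89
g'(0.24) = 0.49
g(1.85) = -0.20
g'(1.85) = -5.57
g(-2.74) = -14.26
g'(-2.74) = 11.69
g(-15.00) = -440.19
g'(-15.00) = 57.79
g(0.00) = 3.66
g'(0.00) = 1.39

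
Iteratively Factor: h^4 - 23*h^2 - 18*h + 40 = (h - 1)*(h^3 + h^2 - 22*h - 40) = (h - 1)*(h + 2)*(h^2 - h - 20) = (h - 5)*(h - 1)*(h + 2)*(h + 4)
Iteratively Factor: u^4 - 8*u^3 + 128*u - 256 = (u - 4)*(u^3 - 4*u^2 - 16*u + 64) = (u - 4)^2*(u^2 - 16) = (u - 4)^3*(u + 4)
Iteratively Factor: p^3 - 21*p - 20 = (p - 5)*(p^2 + 5*p + 4) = (p - 5)*(p + 1)*(p + 4)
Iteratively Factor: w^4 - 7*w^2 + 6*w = (w + 3)*(w^3 - 3*w^2 + 2*w) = w*(w + 3)*(w^2 - 3*w + 2) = w*(w - 1)*(w + 3)*(w - 2)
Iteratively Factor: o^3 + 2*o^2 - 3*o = (o + 3)*(o^2 - o) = (o - 1)*(o + 3)*(o)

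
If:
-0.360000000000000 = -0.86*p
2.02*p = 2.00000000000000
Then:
No Solution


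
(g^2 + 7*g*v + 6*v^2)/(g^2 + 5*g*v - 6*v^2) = (-g - v)/(-g + v)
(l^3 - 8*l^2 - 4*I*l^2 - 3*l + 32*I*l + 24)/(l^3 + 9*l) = (l^2 - l*(8 + I) + 8*I)/(l*(l + 3*I))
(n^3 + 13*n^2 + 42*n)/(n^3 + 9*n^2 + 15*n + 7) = n*(n + 6)/(n^2 + 2*n + 1)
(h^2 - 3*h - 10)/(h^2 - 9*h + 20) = (h + 2)/(h - 4)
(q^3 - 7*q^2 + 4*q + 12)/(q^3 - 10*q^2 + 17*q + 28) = (q^2 - 8*q + 12)/(q^2 - 11*q + 28)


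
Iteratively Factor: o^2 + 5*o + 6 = (o + 3)*(o + 2)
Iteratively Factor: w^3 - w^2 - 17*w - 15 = (w - 5)*(w^2 + 4*w + 3) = (w - 5)*(w + 3)*(w + 1)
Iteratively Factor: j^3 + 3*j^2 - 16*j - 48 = (j + 3)*(j^2 - 16) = (j + 3)*(j + 4)*(j - 4)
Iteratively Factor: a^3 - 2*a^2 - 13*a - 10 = (a + 1)*(a^2 - 3*a - 10) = (a - 5)*(a + 1)*(a + 2)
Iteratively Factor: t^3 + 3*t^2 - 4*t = (t - 1)*(t^2 + 4*t) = t*(t - 1)*(t + 4)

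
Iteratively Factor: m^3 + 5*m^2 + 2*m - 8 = (m - 1)*(m^2 + 6*m + 8) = (m - 1)*(m + 2)*(m + 4)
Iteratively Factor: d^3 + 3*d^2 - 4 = (d - 1)*(d^2 + 4*d + 4) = (d - 1)*(d + 2)*(d + 2)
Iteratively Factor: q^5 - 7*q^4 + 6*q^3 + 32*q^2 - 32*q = (q - 4)*(q^4 - 3*q^3 - 6*q^2 + 8*q) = (q - 4)*(q + 2)*(q^3 - 5*q^2 + 4*q) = (q - 4)^2*(q + 2)*(q^2 - q) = (q - 4)^2*(q - 1)*(q + 2)*(q)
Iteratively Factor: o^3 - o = (o + 1)*(o^2 - o) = o*(o + 1)*(o - 1)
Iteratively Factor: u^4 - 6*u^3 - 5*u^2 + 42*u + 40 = (u - 5)*(u^3 - u^2 - 10*u - 8) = (u - 5)*(u + 2)*(u^2 - 3*u - 4) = (u - 5)*(u + 1)*(u + 2)*(u - 4)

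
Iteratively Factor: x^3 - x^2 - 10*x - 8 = (x + 1)*(x^2 - 2*x - 8) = (x - 4)*(x + 1)*(x + 2)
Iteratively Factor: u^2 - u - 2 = (u + 1)*(u - 2)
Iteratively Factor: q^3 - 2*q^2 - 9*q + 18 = (q - 3)*(q^2 + q - 6) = (q - 3)*(q - 2)*(q + 3)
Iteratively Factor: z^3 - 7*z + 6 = (z - 1)*(z^2 + z - 6) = (z - 2)*(z - 1)*(z + 3)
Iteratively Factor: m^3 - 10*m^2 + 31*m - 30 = (m - 5)*(m^2 - 5*m + 6) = (m - 5)*(m - 2)*(m - 3)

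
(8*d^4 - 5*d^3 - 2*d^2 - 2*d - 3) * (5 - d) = -8*d^5 + 45*d^4 - 23*d^3 - 8*d^2 - 7*d - 15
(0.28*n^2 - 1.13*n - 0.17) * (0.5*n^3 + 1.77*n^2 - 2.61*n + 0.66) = 0.14*n^5 - 0.0693999999999999*n^4 - 2.8159*n^3 + 2.8332*n^2 - 0.3021*n - 0.1122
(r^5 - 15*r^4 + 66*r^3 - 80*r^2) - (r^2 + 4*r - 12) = r^5 - 15*r^4 + 66*r^3 - 81*r^2 - 4*r + 12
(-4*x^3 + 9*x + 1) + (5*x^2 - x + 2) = -4*x^3 + 5*x^2 + 8*x + 3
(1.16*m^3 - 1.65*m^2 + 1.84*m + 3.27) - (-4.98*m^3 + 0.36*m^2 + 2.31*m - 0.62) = 6.14*m^3 - 2.01*m^2 - 0.47*m + 3.89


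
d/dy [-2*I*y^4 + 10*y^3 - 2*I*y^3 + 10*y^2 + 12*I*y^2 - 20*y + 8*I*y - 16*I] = -8*I*y^3 + y^2*(30 - 6*I) + y*(20 + 24*I) - 20 + 8*I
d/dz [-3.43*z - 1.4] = -3.43000000000000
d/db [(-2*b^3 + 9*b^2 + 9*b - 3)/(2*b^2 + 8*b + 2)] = (-2*b^4 - 16*b^3 + 21*b^2 + 24*b + 21)/(2*(b^4 + 8*b^3 + 18*b^2 + 8*b + 1))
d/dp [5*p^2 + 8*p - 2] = 10*p + 8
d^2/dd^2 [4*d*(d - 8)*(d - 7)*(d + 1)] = 48*d^2 - 336*d + 328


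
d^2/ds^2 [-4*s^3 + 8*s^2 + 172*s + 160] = 16 - 24*s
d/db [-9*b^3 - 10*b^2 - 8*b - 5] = -27*b^2 - 20*b - 8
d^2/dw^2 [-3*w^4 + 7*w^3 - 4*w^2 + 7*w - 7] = -36*w^2 + 42*w - 8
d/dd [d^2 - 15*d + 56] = 2*d - 15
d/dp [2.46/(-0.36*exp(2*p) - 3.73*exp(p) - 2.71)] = (1.7712*exp(p) + 9.1758)*exp(p)/(0.36*exp(2*p) + 3.73*exp(p) + 2.71)^2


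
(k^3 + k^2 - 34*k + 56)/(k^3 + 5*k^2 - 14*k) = (k - 4)/k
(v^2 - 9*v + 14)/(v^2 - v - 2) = (v - 7)/(v + 1)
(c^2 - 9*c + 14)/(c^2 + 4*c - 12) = (c - 7)/(c + 6)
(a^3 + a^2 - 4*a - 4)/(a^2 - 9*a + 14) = (a^2 + 3*a + 2)/(a - 7)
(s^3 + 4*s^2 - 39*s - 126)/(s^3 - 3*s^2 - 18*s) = (s + 7)/s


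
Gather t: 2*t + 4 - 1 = 2*t + 3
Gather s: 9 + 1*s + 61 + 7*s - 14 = 8*s + 56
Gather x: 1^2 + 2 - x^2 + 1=4 - x^2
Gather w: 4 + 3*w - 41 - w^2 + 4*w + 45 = -w^2 + 7*w + 8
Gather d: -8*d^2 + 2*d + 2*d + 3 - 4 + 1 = -8*d^2 + 4*d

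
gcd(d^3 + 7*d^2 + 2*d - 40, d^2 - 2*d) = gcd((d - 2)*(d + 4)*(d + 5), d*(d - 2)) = d - 2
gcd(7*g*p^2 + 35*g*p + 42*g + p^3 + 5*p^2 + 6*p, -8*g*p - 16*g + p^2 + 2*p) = p + 2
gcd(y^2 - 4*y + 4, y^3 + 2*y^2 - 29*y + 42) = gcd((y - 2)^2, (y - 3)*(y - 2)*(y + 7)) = y - 2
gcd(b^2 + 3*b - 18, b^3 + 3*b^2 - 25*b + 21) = b - 3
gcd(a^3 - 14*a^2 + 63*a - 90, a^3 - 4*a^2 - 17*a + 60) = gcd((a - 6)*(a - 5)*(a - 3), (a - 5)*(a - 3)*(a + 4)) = a^2 - 8*a + 15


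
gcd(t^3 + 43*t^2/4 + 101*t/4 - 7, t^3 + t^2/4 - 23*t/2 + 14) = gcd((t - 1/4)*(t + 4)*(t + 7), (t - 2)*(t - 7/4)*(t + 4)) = t + 4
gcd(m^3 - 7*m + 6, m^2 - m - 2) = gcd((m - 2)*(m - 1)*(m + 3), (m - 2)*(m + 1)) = m - 2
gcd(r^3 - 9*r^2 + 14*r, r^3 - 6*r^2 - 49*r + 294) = r - 7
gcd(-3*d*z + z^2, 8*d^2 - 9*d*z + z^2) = 1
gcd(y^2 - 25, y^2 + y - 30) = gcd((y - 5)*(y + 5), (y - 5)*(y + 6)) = y - 5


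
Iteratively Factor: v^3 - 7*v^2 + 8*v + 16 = (v - 4)*(v^2 - 3*v - 4) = (v - 4)^2*(v + 1)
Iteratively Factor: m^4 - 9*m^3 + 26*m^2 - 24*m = (m)*(m^3 - 9*m^2 + 26*m - 24) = m*(m - 2)*(m^2 - 7*m + 12) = m*(m - 3)*(m - 2)*(m - 4)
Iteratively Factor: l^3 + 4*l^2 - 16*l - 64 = (l + 4)*(l^2 - 16) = (l - 4)*(l + 4)*(l + 4)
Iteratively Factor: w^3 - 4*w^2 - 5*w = (w)*(w^2 - 4*w - 5) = w*(w - 5)*(w + 1)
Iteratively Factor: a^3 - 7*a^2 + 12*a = (a - 3)*(a^2 - 4*a) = (a - 4)*(a - 3)*(a)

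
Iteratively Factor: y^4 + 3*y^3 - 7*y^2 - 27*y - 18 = (y - 3)*(y^3 + 6*y^2 + 11*y + 6) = (y - 3)*(y + 2)*(y^2 + 4*y + 3) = (y - 3)*(y + 1)*(y + 2)*(y + 3)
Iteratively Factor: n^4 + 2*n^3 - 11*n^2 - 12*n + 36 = (n + 3)*(n^3 - n^2 - 8*n + 12) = (n - 2)*(n + 3)*(n^2 + n - 6) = (n - 2)^2*(n + 3)*(n + 3)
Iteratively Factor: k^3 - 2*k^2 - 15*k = (k - 5)*(k^2 + 3*k) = (k - 5)*(k + 3)*(k)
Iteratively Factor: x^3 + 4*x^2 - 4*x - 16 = (x - 2)*(x^2 + 6*x + 8) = (x - 2)*(x + 4)*(x + 2)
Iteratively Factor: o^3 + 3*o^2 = (o)*(o^2 + 3*o) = o*(o + 3)*(o)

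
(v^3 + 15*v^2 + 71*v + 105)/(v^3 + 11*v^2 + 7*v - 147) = (v^2 + 8*v + 15)/(v^2 + 4*v - 21)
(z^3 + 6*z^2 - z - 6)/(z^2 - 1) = z + 6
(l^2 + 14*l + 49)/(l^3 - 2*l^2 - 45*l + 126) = (l + 7)/(l^2 - 9*l + 18)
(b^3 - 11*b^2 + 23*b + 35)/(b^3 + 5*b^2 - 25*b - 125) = (b^2 - 6*b - 7)/(b^2 + 10*b + 25)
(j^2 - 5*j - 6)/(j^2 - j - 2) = (j - 6)/(j - 2)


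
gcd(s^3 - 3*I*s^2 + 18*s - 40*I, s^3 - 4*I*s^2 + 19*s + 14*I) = 1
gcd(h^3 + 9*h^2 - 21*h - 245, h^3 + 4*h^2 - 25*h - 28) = h + 7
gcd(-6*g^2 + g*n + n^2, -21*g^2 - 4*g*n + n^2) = 3*g + n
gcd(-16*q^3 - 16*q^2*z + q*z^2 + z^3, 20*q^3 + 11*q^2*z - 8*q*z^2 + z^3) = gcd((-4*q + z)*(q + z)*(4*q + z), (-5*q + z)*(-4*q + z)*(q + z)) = -4*q^2 - 3*q*z + z^2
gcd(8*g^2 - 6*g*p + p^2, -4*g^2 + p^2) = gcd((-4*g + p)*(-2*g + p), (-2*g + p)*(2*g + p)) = -2*g + p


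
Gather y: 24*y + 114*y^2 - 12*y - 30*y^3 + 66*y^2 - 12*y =-30*y^3 + 180*y^2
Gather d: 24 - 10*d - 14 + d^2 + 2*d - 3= d^2 - 8*d + 7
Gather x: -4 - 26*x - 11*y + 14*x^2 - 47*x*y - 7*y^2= 14*x^2 + x*(-47*y - 26) - 7*y^2 - 11*y - 4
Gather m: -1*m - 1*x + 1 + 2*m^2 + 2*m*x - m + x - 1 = 2*m^2 + m*(2*x - 2)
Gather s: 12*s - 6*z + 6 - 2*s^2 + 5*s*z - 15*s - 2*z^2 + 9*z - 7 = -2*s^2 + s*(5*z - 3) - 2*z^2 + 3*z - 1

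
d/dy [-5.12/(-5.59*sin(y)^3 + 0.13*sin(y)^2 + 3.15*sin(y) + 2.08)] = (-85.8624*sin(y)^2 + 1.3312*sin(y) + 16.128)*cos(y)/(-5.59*sin(y)^3 + 0.13*sin(y)^2 + 3.15*sin(y) + 2.08)^2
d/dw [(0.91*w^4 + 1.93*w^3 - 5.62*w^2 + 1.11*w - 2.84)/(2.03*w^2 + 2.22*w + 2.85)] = (3.6946*w^5 + 9.9785*w^4 + 18.9432*w^3 + 1.7718*w^2 - 20.5036*w + 9.4683)/(4.1209*w^4 + 9.0132*w^3 + 16.4994*w^2 + 12.654*w + 8.1225)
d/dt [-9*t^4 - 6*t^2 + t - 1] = -36*t^3 - 12*t + 1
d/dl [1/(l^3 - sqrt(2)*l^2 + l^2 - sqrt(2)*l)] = (-3*l^2 - 2*l + 2*sqrt(2)*l + sqrt(2))/(l^2*(l^2 - sqrt(2)*l + l - sqrt(2))^2)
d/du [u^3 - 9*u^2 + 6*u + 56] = 3*u^2 - 18*u + 6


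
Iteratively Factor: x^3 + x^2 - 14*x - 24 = (x + 2)*(x^2 - x - 12) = (x - 4)*(x + 2)*(x + 3)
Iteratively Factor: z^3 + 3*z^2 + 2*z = (z)*(z^2 + 3*z + 2) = z*(z + 1)*(z + 2)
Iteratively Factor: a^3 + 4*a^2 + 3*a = (a + 3)*(a^2 + a) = a*(a + 3)*(a + 1)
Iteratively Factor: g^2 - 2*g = (g - 2)*(g)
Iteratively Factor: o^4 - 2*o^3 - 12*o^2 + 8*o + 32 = (o + 2)*(o^3 - 4*o^2 - 4*o + 16) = (o + 2)^2*(o^2 - 6*o + 8) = (o - 4)*(o + 2)^2*(o - 2)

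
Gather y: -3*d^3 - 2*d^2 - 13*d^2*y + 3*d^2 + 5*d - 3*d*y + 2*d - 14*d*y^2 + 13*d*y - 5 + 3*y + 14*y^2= -3*d^3 + d^2 + 7*d + y^2*(14 - 14*d) + y*(-13*d^2 + 10*d + 3) - 5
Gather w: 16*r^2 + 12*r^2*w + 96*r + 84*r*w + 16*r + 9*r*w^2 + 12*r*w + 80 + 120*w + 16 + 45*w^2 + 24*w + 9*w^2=16*r^2 + 112*r + w^2*(9*r + 54) + w*(12*r^2 + 96*r + 144) + 96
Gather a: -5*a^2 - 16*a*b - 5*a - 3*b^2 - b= -5*a^2 + a*(-16*b - 5) - 3*b^2 - b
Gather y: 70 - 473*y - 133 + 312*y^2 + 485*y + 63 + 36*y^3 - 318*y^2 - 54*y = 36*y^3 - 6*y^2 - 42*y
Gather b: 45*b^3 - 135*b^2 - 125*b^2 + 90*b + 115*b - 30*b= 45*b^3 - 260*b^2 + 175*b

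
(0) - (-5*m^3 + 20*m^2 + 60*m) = 5*m^3 - 20*m^2 - 60*m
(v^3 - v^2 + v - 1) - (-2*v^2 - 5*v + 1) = v^3 + v^2 + 6*v - 2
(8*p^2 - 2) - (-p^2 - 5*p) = 9*p^2 + 5*p - 2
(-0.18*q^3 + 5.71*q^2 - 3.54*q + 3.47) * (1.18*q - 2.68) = -0.2124*q^4 + 7.2202*q^3 - 19.48*q^2 + 13.5818*q - 9.2996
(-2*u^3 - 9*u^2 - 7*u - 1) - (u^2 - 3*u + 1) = -2*u^3 - 10*u^2 - 4*u - 2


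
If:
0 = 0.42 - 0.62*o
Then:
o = 0.68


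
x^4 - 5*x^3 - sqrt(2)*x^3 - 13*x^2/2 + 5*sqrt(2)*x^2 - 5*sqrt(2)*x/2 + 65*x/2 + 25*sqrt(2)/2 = (x - 5)*(x - 5*sqrt(2)/2)*(x + sqrt(2)/2)*(x + sqrt(2))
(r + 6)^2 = r^2 + 12*r + 36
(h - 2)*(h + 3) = h^2 + h - 6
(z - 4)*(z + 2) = z^2 - 2*z - 8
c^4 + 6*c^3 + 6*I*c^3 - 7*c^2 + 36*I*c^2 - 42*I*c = c*(c - 1)*(c + 7)*(c + 6*I)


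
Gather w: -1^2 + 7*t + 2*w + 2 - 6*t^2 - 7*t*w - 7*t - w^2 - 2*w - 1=-6*t^2 - 7*t*w - w^2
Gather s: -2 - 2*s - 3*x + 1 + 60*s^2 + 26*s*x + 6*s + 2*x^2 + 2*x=60*s^2 + s*(26*x + 4) + 2*x^2 - x - 1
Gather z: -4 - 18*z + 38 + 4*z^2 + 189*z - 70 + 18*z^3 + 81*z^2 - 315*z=18*z^3 + 85*z^2 - 144*z - 36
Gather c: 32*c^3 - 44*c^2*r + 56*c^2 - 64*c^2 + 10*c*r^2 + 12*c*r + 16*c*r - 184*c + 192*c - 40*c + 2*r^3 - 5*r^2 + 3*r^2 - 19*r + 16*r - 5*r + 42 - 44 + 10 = 32*c^3 + c^2*(-44*r - 8) + c*(10*r^2 + 28*r - 32) + 2*r^3 - 2*r^2 - 8*r + 8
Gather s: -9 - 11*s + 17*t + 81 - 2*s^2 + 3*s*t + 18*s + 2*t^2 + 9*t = -2*s^2 + s*(3*t + 7) + 2*t^2 + 26*t + 72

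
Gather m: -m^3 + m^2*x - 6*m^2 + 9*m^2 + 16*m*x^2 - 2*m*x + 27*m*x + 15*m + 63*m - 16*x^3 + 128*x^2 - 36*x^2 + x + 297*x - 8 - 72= -m^3 + m^2*(x + 3) + m*(16*x^2 + 25*x + 78) - 16*x^3 + 92*x^2 + 298*x - 80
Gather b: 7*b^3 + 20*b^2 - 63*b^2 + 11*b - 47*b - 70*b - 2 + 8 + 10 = 7*b^3 - 43*b^2 - 106*b + 16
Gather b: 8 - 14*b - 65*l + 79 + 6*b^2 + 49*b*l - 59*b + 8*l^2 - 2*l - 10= 6*b^2 + b*(49*l - 73) + 8*l^2 - 67*l + 77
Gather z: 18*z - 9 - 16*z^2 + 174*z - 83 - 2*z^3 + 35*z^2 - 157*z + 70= -2*z^3 + 19*z^2 + 35*z - 22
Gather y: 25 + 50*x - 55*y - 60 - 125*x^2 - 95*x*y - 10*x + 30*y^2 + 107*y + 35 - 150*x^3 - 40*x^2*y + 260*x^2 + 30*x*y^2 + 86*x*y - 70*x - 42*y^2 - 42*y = -150*x^3 + 135*x^2 - 30*x + y^2*(30*x - 12) + y*(-40*x^2 - 9*x + 10)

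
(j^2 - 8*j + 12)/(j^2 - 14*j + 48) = (j - 2)/(j - 8)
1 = 1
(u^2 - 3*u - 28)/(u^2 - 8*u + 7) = (u + 4)/(u - 1)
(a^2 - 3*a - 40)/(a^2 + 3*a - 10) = (a - 8)/(a - 2)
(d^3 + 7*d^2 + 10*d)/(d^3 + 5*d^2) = (d + 2)/d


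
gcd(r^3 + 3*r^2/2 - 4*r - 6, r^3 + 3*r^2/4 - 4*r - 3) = r^2 - 4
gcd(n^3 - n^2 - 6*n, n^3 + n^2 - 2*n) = n^2 + 2*n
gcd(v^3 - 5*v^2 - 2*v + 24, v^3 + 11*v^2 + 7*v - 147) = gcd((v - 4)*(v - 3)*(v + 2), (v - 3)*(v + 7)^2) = v - 3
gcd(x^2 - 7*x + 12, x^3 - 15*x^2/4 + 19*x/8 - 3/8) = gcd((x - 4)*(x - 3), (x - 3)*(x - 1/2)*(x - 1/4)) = x - 3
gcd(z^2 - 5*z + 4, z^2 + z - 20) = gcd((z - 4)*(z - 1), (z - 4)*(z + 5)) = z - 4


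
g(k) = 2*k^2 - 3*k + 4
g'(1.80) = 4.20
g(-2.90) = 29.52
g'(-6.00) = -27.00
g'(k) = 4*k - 3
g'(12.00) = 45.00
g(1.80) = 5.08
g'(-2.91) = -14.64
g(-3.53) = 39.51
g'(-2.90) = -14.60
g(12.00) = 256.00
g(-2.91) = 29.67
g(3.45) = 17.46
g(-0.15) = 4.50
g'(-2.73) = -13.92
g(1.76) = 4.92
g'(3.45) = 10.80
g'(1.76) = 4.04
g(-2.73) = 27.10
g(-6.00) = 94.00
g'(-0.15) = -3.60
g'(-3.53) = -17.12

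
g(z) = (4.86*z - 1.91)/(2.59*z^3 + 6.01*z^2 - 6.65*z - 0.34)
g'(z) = (4.86*z - 1.91)*(-7.77*z^2 - 12.02*z + 6.65)/(2.59*z^3 + 6.01*z^2 - 6.65*z - 0.34)^2 + 4.86/(2.59*z^3 + 6.01*z^2 - 6.65*z - 0.34)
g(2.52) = 0.17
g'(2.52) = -0.12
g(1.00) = 1.83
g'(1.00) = -11.94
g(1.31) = 0.63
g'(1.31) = -1.31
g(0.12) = 1.27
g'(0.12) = -10.81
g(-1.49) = -0.64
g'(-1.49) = 0.01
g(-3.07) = -9.46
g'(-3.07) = 160.58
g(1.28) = 0.67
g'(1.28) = -1.48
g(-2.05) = -0.73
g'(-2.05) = 0.36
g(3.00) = 0.12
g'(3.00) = -0.07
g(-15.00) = 0.01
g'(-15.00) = 0.00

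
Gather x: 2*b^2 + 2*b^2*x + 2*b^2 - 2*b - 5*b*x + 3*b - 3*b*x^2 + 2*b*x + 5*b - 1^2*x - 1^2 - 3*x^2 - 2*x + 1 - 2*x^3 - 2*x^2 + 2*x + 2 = 4*b^2 + 6*b - 2*x^3 + x^2*(-3*b - 5) + x*(2*b^2 - 3*b - 1) + 2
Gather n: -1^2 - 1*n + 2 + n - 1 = 0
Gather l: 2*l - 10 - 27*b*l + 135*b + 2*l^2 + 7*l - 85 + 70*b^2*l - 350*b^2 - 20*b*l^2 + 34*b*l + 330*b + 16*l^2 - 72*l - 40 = -350*b^2 + 465*b + l^2*(18 - 20*b) + l*(70*b^2 + 7*b - 63) - 135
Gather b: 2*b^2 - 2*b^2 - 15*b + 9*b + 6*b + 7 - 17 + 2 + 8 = 0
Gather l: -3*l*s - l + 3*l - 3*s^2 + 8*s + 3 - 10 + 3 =l*(2 - 3*s) - 3*s^2 + 8*s - 4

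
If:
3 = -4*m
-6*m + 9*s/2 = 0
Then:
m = -3/4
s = -1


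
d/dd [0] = 0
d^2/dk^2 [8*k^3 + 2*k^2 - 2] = 48*k + 4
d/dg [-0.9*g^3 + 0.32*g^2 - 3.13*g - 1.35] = -2.7*g^2 + 0.64*g - 3.13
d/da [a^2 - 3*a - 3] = 2*a - 3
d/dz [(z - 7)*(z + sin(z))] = z + (z - 7)*(cos(z) + 1) + sin(z)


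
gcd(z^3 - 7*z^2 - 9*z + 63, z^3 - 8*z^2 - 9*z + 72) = z^2 - 9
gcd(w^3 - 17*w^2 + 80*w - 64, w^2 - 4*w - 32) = w - 8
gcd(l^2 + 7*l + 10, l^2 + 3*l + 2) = l + 2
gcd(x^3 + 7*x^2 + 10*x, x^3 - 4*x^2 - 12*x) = x^2 + 2*x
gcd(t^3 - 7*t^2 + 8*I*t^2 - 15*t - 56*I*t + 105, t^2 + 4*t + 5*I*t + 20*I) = t + 5*I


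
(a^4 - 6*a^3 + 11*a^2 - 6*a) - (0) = a^4 - 6*a^3 + 11*a^2 - 6*a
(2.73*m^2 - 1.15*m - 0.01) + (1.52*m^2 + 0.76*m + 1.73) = 4.25*m^2 - 0.39*m + 1.72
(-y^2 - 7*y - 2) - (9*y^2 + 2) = -10*y^2 - 7*y - 4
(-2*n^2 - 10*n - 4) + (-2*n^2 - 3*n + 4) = -4*n^2 - 13*n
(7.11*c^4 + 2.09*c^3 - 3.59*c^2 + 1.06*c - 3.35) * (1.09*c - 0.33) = 7.7499*c^5 - 0.0682000000000005*c^4 - 4.6028*c^3 + 2.3401*c^2 - 4.0013*c + 1.1055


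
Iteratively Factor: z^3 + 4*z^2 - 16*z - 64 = (z + 4)*(z^2 - 16) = (z - 4)*(z + 4)*(z + 4)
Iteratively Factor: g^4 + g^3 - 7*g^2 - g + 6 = (g + 3)*(g^3 - 2*g^2 - g + 2) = (g + 1)*(g + 3)*(g^2 - 3*g + 2) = (g - 1)*(g + 1)*(g + 3)*(g - 2)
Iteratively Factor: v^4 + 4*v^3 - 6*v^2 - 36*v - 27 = (v + 3)*(v^3 + v^2 - 9*v - 9) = (v + 1)*(v + 3)*(v^2 - 9) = (v + 1)*(v + 3)^2*(v - 3)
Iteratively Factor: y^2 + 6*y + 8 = (y + 2)*(y + 4)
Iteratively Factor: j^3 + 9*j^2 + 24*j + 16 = (j + 1)*(j^2 + 8*j + 16) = (j + 1)*(j + 4)*(j + 4)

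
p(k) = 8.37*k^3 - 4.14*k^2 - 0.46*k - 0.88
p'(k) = 25.11*k^2 - 8.28*k - 0.46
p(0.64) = -0.68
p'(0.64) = 4.53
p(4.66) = 754.07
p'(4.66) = 506.23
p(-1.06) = -15.01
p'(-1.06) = 36.53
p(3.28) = 248.43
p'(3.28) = 242.53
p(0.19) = -1.06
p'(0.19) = -1.13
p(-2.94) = -248.01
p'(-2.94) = 240.92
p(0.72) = -0.23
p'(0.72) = 6.60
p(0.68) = -0.48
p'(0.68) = 5.52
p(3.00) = 186.47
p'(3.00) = 200.69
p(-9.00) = -6433.81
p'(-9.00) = 2107.97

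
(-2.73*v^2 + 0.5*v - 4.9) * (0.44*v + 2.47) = -1.2012*v^3 - 6.5231*v^2 - 0.921*v - 12.103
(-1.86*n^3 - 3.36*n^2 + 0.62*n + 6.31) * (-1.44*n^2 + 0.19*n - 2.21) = 2.6784*n^5 + 4.485*n^4 + 2.5794*n^3 - 1.543*n^2 - 0.1713*n - 13.9451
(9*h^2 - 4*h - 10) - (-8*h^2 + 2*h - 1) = 17*h^2 - 6*h - 9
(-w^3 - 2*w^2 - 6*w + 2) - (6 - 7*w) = -w^3 - 2*w^2 + w - 4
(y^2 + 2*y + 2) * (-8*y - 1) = -8*y^3 - 17*y^2 - 18*y - 2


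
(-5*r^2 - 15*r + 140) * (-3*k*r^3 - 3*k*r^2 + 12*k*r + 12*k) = 15*k*r^5 + 60*k*r^4 - 435*k*r^3 - 660*k*r^2 + 1500*k*r + 1680*k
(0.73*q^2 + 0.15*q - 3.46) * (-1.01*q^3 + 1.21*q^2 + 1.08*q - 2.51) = -0.7373*q^5 + 0.7318*q^4 + 4.4645*q^3 - 5.8569*q^2 - 4.1133*q + 8.6846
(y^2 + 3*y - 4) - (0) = y^2 + 3*y - 4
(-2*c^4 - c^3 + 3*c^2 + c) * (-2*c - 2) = 4*c^5 + 6*c^4 - 4*c^3 - 8*c^2 - 2*c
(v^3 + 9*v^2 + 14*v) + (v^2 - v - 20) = v^3 + 10*v^2 + 13*v - 20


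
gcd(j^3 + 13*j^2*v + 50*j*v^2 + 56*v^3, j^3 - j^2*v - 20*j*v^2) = j + 4*v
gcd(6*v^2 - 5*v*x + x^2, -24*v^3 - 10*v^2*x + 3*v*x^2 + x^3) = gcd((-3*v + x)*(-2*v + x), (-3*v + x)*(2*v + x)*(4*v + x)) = -3*v + x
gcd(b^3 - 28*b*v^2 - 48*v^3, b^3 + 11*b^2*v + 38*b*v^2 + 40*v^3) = b^2 + 6*b*v + 8*v^2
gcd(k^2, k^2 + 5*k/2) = k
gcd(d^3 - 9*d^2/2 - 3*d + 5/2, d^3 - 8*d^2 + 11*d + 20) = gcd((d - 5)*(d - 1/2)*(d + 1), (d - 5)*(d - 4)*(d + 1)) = d^2 - 4*d - 5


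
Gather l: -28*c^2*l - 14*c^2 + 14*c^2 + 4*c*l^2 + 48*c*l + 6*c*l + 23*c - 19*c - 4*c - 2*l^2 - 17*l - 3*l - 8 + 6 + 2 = l^2*(4*c - 2) + l*(-28*c^2 + 54*c - 20)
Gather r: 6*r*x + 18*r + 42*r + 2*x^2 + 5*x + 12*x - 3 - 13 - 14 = r*(6*x + 60) + 2*x^2 + 17*x - 30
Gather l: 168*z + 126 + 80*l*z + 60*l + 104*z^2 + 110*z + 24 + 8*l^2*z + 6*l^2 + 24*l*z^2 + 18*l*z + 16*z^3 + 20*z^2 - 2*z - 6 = l^2*(8*z + 6) + l*(24*z^2 + 98*z + 60) + 16*z^3 + 124*z^2 + 276*z + 144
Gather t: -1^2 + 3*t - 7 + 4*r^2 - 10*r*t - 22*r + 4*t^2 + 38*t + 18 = 4*r^2 - 22*r + 4*t^2 + t*(41 - 10*r) + 10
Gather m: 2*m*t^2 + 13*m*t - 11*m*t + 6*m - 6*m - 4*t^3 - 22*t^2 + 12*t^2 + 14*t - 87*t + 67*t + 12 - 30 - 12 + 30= m*(2*t^2 + 2*t) - 4*t^3 - 10*t^2 - 6*t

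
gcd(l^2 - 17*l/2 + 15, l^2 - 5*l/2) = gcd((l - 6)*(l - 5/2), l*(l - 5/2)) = l - 5/2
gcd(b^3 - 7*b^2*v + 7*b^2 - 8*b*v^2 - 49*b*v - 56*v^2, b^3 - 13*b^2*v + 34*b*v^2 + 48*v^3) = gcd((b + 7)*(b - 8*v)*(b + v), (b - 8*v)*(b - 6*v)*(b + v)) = -b^2 + 7*b*v + 8*v^2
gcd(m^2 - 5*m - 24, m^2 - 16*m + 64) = m - 8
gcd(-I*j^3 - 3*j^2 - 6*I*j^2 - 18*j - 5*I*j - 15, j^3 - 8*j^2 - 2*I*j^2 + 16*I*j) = 1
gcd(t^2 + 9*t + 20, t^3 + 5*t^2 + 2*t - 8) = t + 4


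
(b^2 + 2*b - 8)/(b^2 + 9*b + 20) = (b - 2)/(b + 5)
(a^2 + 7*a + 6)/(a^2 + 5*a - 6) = (a + 1)/(a - 1)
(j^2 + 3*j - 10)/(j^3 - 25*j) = (j - 2)/(j*(j - 5))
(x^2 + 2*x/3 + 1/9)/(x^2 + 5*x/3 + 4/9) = (3*x + 1)/(3*x + 4)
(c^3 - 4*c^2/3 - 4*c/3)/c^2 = c - 4/3 - 4/(3*c)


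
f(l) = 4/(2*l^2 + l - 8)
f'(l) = 4*(-4*l - 1)/(2*l^2 + l - 8)^2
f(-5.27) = 0.09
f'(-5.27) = 0.04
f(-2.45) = 2.57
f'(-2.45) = 14.56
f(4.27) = 0.12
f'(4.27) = -0.07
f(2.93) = 0.33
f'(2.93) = -0.35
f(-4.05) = 0.19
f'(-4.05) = 0.14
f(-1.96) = -1.76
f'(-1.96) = 5.28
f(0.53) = -0.58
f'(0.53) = -0.26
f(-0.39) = -0.49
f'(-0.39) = 0.03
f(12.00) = 0.01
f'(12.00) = 0.00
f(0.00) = -0.50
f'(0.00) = -0.06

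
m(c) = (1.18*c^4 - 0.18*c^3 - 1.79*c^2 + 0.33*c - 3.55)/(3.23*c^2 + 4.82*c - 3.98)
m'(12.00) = 8.18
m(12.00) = 46.05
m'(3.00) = 1.72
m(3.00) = 1.82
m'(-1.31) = 0.86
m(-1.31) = 0.67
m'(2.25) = 1.28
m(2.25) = 0.70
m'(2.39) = 1.35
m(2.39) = 0.89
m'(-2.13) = 636.36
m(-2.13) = 33.50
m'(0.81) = 9.53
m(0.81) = -1.98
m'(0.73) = 23.43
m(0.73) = -3.17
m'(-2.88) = -0.50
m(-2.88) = 7.41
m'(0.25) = 3.68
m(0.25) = 1.39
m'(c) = (-6.46*c - 4.82)*(1.18*c^4 - 0.18*c^3 - 1.79*c^2 + 0.33*c - 3.55)/(3.23*c^2 + 4.82*c - 3.98)^2 + (4.72*c^3 - 0.54*c^2 - 3.58*c + 0.33)/(3.23*c^2 + 4.82*c - 3.98)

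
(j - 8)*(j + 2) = j^2 - 6*j - 16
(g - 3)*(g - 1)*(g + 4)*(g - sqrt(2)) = g^4 - sqrt(2)*g^3 - 13*g^2 + 12*g + 13*sqrt(2)*g - 12*sqrt(2)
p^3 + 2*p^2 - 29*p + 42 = (p - 3)*(p - 2)*(p + 7)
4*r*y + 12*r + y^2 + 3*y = (4*r + y)*(y + 3)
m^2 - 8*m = m*(m - 8)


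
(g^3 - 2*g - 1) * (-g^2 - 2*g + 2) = -g^5 - 2*g^4 + 4*g^3 + 5*g^2 - 2*g - 2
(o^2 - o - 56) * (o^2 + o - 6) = o^4 - 63*o^2 - 50*o + 336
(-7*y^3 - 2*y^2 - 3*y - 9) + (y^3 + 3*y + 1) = -6*y^3 - 2*y^2 - 8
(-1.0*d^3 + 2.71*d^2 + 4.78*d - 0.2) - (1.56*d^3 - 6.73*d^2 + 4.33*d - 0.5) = -2.56*d^3 + 9.44*d^2 + 0.45*d + 0.3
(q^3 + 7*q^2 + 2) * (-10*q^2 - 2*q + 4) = -10*q^5 - 72*q^4 - 10*q^3 + 8*q^2 - 4*q + 8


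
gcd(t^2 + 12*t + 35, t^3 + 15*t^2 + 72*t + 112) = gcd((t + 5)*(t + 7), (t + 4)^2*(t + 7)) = t + 7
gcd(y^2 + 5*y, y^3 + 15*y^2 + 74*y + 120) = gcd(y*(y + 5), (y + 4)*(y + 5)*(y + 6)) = y + 5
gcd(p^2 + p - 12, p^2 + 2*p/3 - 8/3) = 1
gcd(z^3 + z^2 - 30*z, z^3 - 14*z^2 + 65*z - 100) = z - 5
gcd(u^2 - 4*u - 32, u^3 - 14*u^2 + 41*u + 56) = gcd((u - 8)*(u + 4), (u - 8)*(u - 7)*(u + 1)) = u - 8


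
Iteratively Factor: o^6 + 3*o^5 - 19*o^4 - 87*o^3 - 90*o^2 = (o)*(o^5 + 3*o^4 - 19*o^3 - 87*o^2 - 90*o) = o*(o + 3)*(o^4 - 19*o^2 - 30*o) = o^2*(o + 3)*(o^3 - 19*o - 30) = o^2*(o + 2)*(o + 3)*(o^2 - 2*o - 15) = o^2*(o - 5)*(o + 2)*(o + 3)*(o + 3)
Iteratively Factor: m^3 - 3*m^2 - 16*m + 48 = (m - 3)*(m^2 - 16) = (m - 4)*(m - 3)*(m + 4)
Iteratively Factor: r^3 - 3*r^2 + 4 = (r - 2)*(r^2 - r - 2) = (r - 2)*(r + 1)*(r - 2)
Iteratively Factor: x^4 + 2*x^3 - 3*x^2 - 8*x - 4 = (x + 2)*(x^3 - 3*x - 2) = (x - 2)*(x + 2)*(x^2 + 2*x + 1) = (x - 2)*(x + 1)*(x + 2)*(x + 1)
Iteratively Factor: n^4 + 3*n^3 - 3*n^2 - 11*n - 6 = (n + 1)*(n^3 + 2*n^2 - 5*n - 6) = (n + 1)*(n + 3)*(n^2 - n - 2) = (n + 1)^2*(n + 3)*(n - 2)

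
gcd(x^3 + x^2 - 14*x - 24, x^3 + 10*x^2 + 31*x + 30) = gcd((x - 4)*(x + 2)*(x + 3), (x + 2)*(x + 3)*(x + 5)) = x^2 + 5*x + 6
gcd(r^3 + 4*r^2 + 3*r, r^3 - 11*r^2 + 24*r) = r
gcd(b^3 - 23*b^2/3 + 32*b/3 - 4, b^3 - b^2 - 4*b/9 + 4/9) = b^2 - 5*b/3 + 2/3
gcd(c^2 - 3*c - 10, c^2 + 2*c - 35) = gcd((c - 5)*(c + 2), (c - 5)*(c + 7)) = c - 5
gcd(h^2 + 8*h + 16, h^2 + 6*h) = 1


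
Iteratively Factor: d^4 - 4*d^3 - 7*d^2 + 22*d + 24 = (d - 4)*(d^3 - 7*d - 6) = (d - 4)*(d + 2)*(d^2 - 2*d - 3) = (d - 4)*(d + 1)*(d + 2)*(d - 3)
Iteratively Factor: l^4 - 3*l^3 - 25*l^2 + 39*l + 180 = (l + 3)*(l^3 - 6*l^2 - 7*l + 60) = (l - 5)*(l + 3)*(l^2 - l - 12) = (l - 5)*(l + 3)^2*(l - 4)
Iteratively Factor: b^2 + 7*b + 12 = (b + 3)*(b + 4)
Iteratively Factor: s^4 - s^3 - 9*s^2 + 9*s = (s + 3)*(s^3 - 4*s^2 + 3*s) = (s - 1)*(s + 3)*(s^2 - 3*s) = (s - 3)*(s - 1)*(s + 3)*(s)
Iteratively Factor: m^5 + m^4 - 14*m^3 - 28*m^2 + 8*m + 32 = (m + 2)*(m^4 - m^3 - 12*m^2 - 4*m + 16) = (m - 1)*(m + 2)*(m^3 - 12*m - 16) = (m - 4)*(m - 1)*(m + 2)*(m^2 + 4*m + 4) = (m - 4)*(m - 1)*(m + 2)^2*(m + 2)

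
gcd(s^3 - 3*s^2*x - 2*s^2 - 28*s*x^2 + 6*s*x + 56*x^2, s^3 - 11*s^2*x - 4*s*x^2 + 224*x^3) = -s^2 + 3*s*x + 28*x^2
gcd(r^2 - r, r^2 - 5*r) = r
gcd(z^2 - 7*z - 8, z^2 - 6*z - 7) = z + 1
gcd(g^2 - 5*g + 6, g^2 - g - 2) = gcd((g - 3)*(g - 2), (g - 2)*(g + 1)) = g - 2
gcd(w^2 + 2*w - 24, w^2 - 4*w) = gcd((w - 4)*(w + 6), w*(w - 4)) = w - 4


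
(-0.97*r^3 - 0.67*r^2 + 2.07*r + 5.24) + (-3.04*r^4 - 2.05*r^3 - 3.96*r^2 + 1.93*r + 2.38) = -3.04*r^4 - 3.02*r^3 - 4.63*r^2 + 4.0*r + 7.62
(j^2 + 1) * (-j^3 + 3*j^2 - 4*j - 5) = -j^5 + 3*j^4 - 5*j^3 - 2*j^2 - 4*j - 5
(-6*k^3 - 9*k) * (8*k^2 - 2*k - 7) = -48*k^5 + 12*k^4 - 30*k^3 + 18*k^2 + 63*k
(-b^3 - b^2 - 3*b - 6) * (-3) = 3*b^3 + 3*b^2 + 9*b + 18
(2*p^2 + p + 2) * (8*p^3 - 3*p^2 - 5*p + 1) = 16*p^5 + 2*p^4 + 3*p^3 - 9*p^2 - 9*p + 2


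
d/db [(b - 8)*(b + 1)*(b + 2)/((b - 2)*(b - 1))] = (b^4 - 6*b^3 + 43*b^2 + 12*b - 92)/(b^4 - 6*b^3 + 13*b^2 - 12*b + 4)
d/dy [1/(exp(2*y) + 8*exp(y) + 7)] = 2*(-exp(y) - 4)*exp(y)/(exp(2*y) + 8*exp(y) + 7)^2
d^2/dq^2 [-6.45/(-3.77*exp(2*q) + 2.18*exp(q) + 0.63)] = ((14.061 - 97.266*exp(q))*(-3.77*exp(2*q) + 2.18*exp(q) + 0.63) - 6.45*(7.54*exp(q) - 2.18)*(15.08*exp(q) - 4.36)*exp(q))*exp(q)/(-3.77*exp(2*q) + 2.18*exp(q) + 0.63)^3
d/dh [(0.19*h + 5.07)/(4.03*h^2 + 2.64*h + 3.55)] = (0.7657*h^2 + 0.5016*h - (0.19*h + 5.07)*(8.06*h + 2.64) + 0.6745)/(4.03*h^2 + 2.64*h + 3.55)^2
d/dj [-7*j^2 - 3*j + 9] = -14*j - 3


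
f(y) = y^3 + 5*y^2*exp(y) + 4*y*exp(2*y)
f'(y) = 5*y^2*exp(y) + 3*y^2 + 8*y*exp(2*y) + 10*y*exp(y) + 4*exp(2*y)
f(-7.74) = -463.55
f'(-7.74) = 179.82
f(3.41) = 14293.32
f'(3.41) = 31478.58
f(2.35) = 1336.01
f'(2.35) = 3059.31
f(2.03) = 636.00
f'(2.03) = 1497.21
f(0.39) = 4.59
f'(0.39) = 22.87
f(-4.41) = -84.59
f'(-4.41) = 58.99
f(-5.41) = -157.69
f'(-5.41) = 88.22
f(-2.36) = -10.60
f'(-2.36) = 16.98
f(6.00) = 3978948.18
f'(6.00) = 8560180.06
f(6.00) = 3978948.18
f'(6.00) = 8560180.06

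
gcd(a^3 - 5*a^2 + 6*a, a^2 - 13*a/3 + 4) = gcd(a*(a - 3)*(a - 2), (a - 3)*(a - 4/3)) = a - 3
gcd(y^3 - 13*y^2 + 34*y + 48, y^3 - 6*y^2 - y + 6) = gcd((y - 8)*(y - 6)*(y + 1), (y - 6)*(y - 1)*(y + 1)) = y^2 - 5*y - 6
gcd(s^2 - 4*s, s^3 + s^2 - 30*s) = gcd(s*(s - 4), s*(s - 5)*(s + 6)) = s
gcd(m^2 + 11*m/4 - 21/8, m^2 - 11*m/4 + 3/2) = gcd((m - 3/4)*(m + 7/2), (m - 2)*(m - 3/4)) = m - 3/4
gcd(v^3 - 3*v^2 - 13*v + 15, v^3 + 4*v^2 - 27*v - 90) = v^2 - 2*v - 15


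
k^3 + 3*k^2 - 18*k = k*(k - 3)*(k + 6)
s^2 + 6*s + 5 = (s + 1)*(s + 5)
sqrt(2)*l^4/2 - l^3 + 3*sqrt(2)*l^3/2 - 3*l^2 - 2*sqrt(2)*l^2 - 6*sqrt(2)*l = l*(l + 3)*(l - 2*sqrt(2))*(sqrt(2)*l/2 + 1)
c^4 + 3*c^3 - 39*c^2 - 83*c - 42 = (c - 6)*(c + 1)^2*(c + 7)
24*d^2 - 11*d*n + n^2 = (-8*d + n)*(-3*d + n)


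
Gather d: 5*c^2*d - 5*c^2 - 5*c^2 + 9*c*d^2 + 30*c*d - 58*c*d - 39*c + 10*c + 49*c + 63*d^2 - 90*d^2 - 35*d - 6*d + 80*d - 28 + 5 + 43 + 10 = -10*c^2 + 20*c + d^2*(9*c - 27) + d*(5*c^2 - 28*c + 39) + 30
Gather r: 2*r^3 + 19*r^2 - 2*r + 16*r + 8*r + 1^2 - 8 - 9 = 2*r^3 + 19*r^2 + 22*r - 16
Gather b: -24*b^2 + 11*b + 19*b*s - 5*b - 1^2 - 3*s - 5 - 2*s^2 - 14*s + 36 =-24*b^2 + b*(19*s + 6) - 2*s^2 - 17*s + 30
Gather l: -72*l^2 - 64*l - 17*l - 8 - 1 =-72*l^2 - 81*l - 9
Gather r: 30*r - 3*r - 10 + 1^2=27*r - 9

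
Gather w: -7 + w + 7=w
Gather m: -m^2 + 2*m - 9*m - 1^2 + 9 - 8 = -m^2 - 7*m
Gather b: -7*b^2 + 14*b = -7*b^2 + 14*b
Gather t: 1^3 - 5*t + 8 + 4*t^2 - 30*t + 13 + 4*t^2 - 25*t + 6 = 8*t^2 - 60*t + 28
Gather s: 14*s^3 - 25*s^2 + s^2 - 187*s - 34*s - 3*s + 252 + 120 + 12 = 14*s^3 - 24*s^2 - 224*s + 384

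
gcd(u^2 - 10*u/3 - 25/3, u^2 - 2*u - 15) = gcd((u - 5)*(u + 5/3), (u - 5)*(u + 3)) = u - 5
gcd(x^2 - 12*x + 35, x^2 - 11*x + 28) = x - 7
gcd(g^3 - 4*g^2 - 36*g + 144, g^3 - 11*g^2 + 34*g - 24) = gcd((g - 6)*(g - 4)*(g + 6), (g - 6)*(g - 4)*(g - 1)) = g^2 - 10*g + 24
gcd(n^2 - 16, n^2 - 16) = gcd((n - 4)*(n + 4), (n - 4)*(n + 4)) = n^2 - 16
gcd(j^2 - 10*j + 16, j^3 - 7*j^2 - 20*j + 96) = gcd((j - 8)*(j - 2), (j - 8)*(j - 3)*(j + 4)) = j - 8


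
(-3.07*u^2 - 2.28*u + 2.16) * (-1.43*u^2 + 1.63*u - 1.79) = 4.3901*u^4 - 1.7437*u^3 - 1.3099*u^2 + 7.602*u - 3.8664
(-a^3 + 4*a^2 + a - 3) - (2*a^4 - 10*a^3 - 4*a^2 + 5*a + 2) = -2*a^4 + 9*a^3 + 8*a^2 - 4*a - 5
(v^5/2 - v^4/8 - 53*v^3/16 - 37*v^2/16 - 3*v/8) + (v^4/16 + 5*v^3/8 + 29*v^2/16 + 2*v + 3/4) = v^5/2 - v^4/16 - 43*v^3/16 - v^2/2 + 13*v/8 + 3/4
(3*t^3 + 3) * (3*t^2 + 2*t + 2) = 9*t^5 + 6*t^4 + 6*t^3 + 9*t^2 + 6*t + 6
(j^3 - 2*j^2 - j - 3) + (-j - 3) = j^3 - 2*j^2 - 2*j - 6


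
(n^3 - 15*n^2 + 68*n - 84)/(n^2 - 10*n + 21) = (n^2 - 8*n + 12)/(n - 3)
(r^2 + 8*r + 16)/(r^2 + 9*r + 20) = (r + 4)/(r + 5)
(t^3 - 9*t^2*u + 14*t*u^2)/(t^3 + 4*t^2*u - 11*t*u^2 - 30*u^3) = t*(t^2 - 9*t*u + 14*u^2)/(t^3 + 4*t^2*u - 11*t*u^2 - 30*u^3)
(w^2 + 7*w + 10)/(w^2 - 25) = (w + 2)/(w - 5)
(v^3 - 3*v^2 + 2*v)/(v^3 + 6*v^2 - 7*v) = (v - 2)/(v + 7)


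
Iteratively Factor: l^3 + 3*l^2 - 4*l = (l)*(l^2 + 3*l - 4) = l*(l - 1)*(l + 4)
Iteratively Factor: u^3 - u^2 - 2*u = (u - 2)*(u^2 + u) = u*(u - 2)*(u + 1)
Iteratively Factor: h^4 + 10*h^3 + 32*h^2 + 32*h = (h + 2)*(h^3 + 8*h^2 + 16*h) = (h + 2)*(h + 4)*(h^2 + 4*h) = h*(h + 2)*(h + 4)*(h + 4)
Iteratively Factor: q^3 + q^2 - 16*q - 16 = (q + 4)*(q^2 - 3*q - 4) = (q - 4)*(q + 4)*(q + 1)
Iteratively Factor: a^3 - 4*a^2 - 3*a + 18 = (a + 2)*(a^2 - 6*a + 9) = (a - 3)*(a + 2)*(a - 3)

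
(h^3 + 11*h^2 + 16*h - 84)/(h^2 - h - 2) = (h^2 + 13*h + 42)/(h + 1)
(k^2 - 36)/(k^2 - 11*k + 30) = (k + 6)/(k - 5)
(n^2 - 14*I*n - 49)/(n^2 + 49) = (n - 7*I)/(n + 7*I)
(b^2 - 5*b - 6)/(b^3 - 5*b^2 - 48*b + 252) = (b + 1)/(b^2 + b - 42)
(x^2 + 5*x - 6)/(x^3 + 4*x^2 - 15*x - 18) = (x - 1)/(x^2 - 2*x - 3)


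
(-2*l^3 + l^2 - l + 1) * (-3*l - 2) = 6*l^4 + l^3 + l^2 - l - 2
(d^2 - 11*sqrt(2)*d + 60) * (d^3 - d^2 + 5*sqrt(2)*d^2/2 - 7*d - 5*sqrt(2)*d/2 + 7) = d^5 - 17*sqrt(2)*d^4/2 - d^4 - 2*d^3 + 17*sqrt(2)*d^3/2 + 2*d^2 + 227*sqrt(2)*d^2 - 420*d - 227*sqrt(2)*d + 420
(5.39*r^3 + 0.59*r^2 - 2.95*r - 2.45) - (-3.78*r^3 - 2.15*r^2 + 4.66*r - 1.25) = 9.17*r^3 + 2.74*r^2 - 7.61*r - 1.2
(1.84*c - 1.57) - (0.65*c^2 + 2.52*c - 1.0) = -0.65*c^2 - 0.68*c - 0.57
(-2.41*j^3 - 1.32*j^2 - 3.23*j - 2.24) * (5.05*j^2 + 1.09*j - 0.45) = -12.1705*j^5 - 9.2929*j^4 - 16.6658*j^3 - 14.2387*j^2 - 0.9881*j + 1.008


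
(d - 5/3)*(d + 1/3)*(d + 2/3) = d^3 - 2*d^2/3 - 13*d/9 - 10/27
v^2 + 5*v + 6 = (v + 2)*(v + 3)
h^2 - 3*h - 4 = (h - 4)*(h + 1)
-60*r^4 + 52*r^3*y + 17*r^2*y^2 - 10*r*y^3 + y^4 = (-6*r + y)*(-5*r + y)*(-r + y)*(2*r + y)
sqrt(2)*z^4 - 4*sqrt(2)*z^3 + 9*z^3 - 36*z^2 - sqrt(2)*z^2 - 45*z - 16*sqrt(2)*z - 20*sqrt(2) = (z - 5)*(z + 1)*(z + 4*sqrt(2))*(sqrt(2)*z + 1)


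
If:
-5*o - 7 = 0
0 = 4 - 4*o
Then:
No Solution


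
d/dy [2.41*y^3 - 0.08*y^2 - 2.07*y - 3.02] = 7.23*y^2 - 0.16*y - 2.07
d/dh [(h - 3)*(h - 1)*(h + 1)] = 3*h^2 - 6*h - 1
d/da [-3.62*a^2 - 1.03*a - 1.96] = -7.24*a - 1.03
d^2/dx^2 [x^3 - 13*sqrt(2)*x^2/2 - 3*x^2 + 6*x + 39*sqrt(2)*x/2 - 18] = 6*x - 13*sqrt(2) - 6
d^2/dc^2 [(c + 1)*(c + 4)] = 2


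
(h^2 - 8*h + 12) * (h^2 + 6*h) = h^4 - 2*h^3 - 36*h^2 + 72*h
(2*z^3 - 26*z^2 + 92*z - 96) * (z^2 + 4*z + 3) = 2*z^5 - 18*z^4 - 6*z^3 + 194*z^2 - 108*z - 288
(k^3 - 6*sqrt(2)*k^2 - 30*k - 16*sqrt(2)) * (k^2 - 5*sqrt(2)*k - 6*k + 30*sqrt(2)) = k^5 - 11*sqrt(2)*k^4 - 6*k^4 + 30*k^3 + 66*sqrt(2)*k^3 - 180*k^2 + 134*sqrt(2)*k^2 - 804*sqrt(2)*k + 160*k - 960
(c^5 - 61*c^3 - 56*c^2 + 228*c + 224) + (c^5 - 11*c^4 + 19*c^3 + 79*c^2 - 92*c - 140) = 2*c^5 - 11*c^4 - 42*c^3 + 23*c^2 + 136*c + 84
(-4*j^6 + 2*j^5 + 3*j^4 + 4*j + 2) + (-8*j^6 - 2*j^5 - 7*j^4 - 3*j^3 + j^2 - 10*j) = -12*j^6 - 4*j^4 - 3*j^3 + j^2 - 6*j + 2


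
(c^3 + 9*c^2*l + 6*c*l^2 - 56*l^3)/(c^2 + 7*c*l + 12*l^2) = (c^2 + 5*c*l - 14*l^2)/(c + 3*l)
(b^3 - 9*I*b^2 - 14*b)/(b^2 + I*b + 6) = b*(b - 7*I)/(b + 3*I)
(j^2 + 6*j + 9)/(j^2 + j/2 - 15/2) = 2*(j + 3)/(2*j - 5)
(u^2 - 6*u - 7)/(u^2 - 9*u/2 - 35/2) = 2*(u + 1)/(2*u + 5)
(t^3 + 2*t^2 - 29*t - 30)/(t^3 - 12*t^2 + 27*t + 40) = (t + 6)/(t - 8)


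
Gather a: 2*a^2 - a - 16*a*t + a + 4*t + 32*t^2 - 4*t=2*a^2 - 16*a*t + 32*t^2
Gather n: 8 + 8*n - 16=8*n - 8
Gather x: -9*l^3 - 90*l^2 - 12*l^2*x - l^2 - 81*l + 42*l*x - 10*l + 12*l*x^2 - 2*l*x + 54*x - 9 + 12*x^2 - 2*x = -9*l^3 - 91*l^2 - 91*l + x^2*(12*l + 12) + x*(-12*l^2 + 40*l + 52) - 9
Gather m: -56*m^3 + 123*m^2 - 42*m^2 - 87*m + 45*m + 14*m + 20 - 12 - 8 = -56*m^3 + 81*m^2 - 28*m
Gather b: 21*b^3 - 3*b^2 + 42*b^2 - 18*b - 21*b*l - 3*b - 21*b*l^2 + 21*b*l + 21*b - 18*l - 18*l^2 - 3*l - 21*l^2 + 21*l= 21*b^3 + 39*b^2 - 21*b*l^2 - 39*l^2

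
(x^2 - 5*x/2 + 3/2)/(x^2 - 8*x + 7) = (x - 3/2)/(x - 7)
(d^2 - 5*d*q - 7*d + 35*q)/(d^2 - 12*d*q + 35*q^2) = (7 - d)/(-d + 7*q)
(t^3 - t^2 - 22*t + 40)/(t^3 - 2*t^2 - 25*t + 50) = (t - 4)/(t - 5)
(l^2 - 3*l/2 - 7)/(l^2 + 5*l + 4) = (l^2 - 3*l/2 - 7)/(l^2 + 5*l + 4)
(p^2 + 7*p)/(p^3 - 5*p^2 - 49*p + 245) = p/(p^2 - 12*p + 35)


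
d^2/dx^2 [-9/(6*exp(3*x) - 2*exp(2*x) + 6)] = 9*(-2*(9*exp(x) - 2)^2*exp(2*x) + (27*exp(x) - 4)*(3*exp(3*x) - exp(2*x) + 3))*exp(2*x)/(2*(3*exp(3*x) - exp(2*x) + 3)^3)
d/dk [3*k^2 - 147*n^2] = 6*k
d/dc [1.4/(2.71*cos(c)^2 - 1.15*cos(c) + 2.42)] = (7.588*cos(c) - 1.61)*sin(c)/(2.71*cos(c)^2 - 1.15*cos(c) + 2.42)^2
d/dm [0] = 0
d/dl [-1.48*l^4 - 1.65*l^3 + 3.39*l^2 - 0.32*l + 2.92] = -5.92*l^3 - 4.95*l^2 + 6.78*l - 0.32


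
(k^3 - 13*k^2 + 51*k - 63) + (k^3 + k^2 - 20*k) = 2*k^3 - 12*k^2 + 31*k - 63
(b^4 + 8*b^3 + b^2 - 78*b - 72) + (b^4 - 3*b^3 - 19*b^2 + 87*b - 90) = 2*b^4 + 5*b^3 - 18*b^2 + 9*b - 162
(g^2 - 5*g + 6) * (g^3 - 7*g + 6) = g^5 - 5*g^4 - g^3 + 41*g^2 - 72*g + 36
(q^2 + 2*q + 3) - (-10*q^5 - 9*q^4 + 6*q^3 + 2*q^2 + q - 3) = 10*q^5 + 9*q^4 - 6*q^3 - q^2 + q + 6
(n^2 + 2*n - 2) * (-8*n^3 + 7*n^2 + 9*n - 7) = -8*n^5 - 9*n^4 + 39*n^3 - 3*n^2 - 32*n + 14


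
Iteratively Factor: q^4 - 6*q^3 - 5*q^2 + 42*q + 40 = (q - 4)*(q^3 - 2*q^2 - 13*q - 10) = (q - 5)*(q - 4)*(q^2 + 3*q + 2) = (q - 5)*(q - 4)*(q + 2)*(q + 1)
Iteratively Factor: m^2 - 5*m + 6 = (m - 2)*(m - 3)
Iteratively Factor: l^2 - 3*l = (l)*(l - 3)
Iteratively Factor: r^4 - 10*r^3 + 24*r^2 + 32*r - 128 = (r + 2)*(r^3 - 12*r^2 + 48*r - 64) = (r - 4)*(r + 2)*(r^2 - 8*r + 16) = (r - 4)^2*(r + 2)*(r - 4)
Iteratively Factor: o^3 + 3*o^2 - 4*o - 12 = (o - 2)*(o^2 + 5*o + 6) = (o - 2)*(o + 2)*(o + 3)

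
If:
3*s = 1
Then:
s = 1/3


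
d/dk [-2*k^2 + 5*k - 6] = 5 - 4*k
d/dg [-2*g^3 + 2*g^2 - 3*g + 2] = -6*g^2 + 4*g - 3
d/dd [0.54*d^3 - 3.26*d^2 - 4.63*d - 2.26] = 1.62*d^2 - 6.52*d - 4.63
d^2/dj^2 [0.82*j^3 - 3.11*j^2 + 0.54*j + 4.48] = 4.92*j - 6.22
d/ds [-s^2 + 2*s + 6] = 2 - 2*s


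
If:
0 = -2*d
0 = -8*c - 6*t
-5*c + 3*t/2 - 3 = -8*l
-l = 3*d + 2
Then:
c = -19/7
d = 0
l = -2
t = 76/21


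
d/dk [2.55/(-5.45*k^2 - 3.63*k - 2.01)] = (27.795*k + 9.2565)/(5.45*k^2 + 3.63*k + 2.01)^2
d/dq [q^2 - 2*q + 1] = 2*q - 2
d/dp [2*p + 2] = 2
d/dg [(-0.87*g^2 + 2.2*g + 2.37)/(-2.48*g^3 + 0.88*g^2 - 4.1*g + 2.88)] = (-2.1576*g^4 + 10.912*g^3 + 19.2638*g^2 - 9.1824*g + 16.053)/(6.1504*g^6 - 4.3648*g^5 + 21.1104*g^4 - 21.5008*g^3 + 21.8788*g^2 - 23.616*g + 8.2944)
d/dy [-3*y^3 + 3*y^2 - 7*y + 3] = -9*y^2 + 6*y - 7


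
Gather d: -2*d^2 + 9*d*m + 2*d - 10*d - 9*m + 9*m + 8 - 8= -2*d^2 + d*(9*m - 8)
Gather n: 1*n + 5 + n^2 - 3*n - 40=n^2 - 2*n - 35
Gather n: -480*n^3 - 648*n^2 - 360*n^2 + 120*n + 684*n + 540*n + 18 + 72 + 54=-480*n^3 - 1008*n^2 + 1344*n + 144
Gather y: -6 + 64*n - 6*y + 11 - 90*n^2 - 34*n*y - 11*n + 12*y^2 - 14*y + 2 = -90*n^2 + 53*n + 12*y^2 + y*(-34*n - 20) + 7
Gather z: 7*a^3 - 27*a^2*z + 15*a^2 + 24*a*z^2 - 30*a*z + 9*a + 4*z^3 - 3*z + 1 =7*a^3 + 15*a^2 + 24*a*z^2 + 9*a + 4*z^3 + z*(-27*a^2 - 30*a - 3) + 1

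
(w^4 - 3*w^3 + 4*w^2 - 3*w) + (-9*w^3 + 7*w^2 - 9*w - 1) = w^4 - 12*w^3 + 11*w^2 - 12*w - 1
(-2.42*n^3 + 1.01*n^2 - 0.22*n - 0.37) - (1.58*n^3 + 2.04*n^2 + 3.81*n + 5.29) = -4.0*n^3 - 1.03*n^2 - 4.03*n - 5.66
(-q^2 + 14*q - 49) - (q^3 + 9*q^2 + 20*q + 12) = -q^3 - 10*q^2 - 6*q - 61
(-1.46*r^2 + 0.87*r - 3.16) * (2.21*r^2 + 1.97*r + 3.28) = -3.2266*r^4 - 0.9535*r^3 - 10.0585*r^2 - 3.3716*r - 10.3648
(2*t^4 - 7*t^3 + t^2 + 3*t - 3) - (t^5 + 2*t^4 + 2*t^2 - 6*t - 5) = -t^5 - 7*t^3 - t^2 + 9*t + 2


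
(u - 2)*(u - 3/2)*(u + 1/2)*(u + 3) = u^4 - 31*u^2/4 + 21*u/4 + 9/2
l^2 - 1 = (l - 1)*(l + 1)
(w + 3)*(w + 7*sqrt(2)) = w^2 + 3*w + 7*sqrt(2)*w + 21*sqrt(2)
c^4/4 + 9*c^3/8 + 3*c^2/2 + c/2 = c*(c/4 + 1/2)*(c + 1/2)*(c + 2)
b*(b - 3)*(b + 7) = b^3 + 4*b^2 - 21*b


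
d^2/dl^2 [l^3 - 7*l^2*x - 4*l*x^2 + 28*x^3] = 6*l - 14*x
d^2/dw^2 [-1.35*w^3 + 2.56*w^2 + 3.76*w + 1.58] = 5.12 - 8.1*w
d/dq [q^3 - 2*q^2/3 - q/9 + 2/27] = 3*q^2 - 4*q/3 - 1/9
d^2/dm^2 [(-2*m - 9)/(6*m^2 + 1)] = 36*(-4*m^3 - 54*m^2 + 2*m + 3)/(216*m^6 + 108*m^4 + 18*m^2 + 1)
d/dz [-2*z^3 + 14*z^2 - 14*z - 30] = -6*z^2 + 28*z - 14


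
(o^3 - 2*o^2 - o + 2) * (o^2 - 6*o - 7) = o^5 - 8*o^4 + 4*o^3 + 22*o^2 - 5*o - 14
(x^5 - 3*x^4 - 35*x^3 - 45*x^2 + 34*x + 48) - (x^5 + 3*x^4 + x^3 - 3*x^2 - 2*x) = -6*x^4 - 36*x^3 - 42*x^2 + 36*x + 48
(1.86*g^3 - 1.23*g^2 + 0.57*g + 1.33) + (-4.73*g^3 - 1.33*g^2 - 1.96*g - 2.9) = -2.87*g^3 - 2.56*g^2 - 1.39*g - 1.57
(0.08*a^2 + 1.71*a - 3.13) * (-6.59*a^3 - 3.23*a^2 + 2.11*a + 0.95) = -0.5272*a^5 - 11.5273*a^4 + 15.2722*a^3 + 13.794*a^2 - 4.9798*a - 2.9735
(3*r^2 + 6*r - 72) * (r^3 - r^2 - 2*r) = 3*r^5 + 3*r^4 - 84*r^3 + 60*r^2 + 144*r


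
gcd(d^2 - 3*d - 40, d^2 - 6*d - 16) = d - 8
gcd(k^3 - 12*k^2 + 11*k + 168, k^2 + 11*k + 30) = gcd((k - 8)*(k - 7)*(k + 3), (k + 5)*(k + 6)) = 1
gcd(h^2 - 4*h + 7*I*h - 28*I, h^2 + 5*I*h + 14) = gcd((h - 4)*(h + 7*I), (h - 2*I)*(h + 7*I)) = h + 7*I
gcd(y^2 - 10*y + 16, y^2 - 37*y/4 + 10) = y - 8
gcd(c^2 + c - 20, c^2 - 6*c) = 1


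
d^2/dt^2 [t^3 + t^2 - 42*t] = 6*t + 2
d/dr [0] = 0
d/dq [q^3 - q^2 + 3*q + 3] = 3*q^2 - 2*q + 3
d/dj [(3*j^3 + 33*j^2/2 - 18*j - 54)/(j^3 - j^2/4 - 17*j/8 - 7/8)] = 12*(-92*j^4 + 124*j^3 + 611*j^2 - 298*j - 528)/(64*j^6 - 32*j^5 - 268*j^4 - 44*j^3 + 317*j^2 + 238*j + 49)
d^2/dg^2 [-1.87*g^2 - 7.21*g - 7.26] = -3.74000000000000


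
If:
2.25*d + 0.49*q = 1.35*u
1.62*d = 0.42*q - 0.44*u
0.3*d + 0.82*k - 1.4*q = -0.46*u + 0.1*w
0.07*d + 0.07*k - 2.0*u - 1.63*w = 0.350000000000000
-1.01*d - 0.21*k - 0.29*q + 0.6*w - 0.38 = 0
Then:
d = -0.05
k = -0.65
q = -0.49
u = -0.27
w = 0.08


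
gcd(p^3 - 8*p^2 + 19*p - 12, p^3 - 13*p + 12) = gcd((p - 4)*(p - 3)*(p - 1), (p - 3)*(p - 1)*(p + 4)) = p^2 - 4*p + 3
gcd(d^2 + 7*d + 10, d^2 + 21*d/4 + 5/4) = d + 5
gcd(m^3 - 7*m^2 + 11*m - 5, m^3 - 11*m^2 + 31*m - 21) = m - 1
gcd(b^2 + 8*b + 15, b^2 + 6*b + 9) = b + 3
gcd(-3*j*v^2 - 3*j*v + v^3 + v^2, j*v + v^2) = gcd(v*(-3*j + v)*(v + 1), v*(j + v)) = v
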